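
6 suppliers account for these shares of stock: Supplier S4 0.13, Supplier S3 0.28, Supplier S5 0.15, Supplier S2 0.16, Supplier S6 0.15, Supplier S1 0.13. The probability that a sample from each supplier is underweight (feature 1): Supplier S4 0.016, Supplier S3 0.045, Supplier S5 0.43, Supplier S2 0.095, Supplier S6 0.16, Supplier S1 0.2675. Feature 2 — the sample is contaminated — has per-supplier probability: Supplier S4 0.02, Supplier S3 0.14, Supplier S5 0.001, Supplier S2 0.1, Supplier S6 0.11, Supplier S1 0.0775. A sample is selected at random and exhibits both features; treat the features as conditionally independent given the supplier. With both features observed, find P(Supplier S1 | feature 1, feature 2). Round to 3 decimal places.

0.309

By Bayes' rule, posterior ∝ prior × likelihood:
  Supplier S4: 0.13 × 0.016 × 0.02 = 0.0000416
  Supplier S3: 0.28 × 0.045 × 0.14 = 0.001764
  Supplier S5: 0.15 × 0.43 × 0.001 = 0.0000645
  Supplier S2: 0.16 × 0.095 × 0.1 = 0.00152
  Supplier S6: 0.15 × 0.16 × 0.11 = 0.00264
  Supplier S1: 0.13 × 0.2675 × 0.0775 = 0.0026950625
Normalizing constant = 0.0087251625.
P(Supplier S1 | evidence) = 0.0026950625 / 0.0087251625 ≈ 0.309.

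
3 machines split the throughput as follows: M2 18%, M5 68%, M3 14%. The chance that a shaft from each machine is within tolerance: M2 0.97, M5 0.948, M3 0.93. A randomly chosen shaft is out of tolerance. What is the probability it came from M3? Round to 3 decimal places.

0.194

Taking complements, P(oversize | each) = M2 0.03, M5 0.052, M3 0.07.
Compute prior × likelihood for every hypothesis:
  M2: 0.18 × 0.03 = 0.0054
  M5: 0.68 × 0.052 = 0.03536
  M3: 0.14 × 0.07 = 0.0098
Normalizing constant = 0.05056.
P(M3 | evidence) = 0.0098 / 0.05056 ≈ 0.194.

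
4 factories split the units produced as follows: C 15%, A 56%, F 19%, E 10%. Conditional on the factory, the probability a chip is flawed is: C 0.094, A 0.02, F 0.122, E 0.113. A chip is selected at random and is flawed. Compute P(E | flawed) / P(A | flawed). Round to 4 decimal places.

1.0089

Prior × likelihood for each hypothesis:
  C: 0.15 × 0.094 = 0.0141
  A: 0.56 × 0.02 = 0.0112
  F: 0.19 × 0.122 = 0.02318
  E: 0.1 × 0.113 = 0.0113
Normalizing constant = 0.05978.
The ratio is 0.0113 / 0.0112 (the normalizer cancels) = 1.0089.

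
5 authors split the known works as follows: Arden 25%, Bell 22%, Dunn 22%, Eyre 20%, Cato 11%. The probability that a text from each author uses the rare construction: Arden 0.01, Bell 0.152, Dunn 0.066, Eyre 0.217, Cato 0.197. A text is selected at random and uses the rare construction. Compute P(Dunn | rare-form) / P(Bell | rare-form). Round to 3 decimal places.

By Bayes' rule, posterior ∝ prior × likelihood:
  Arden: 0.25 × 0.01 = 0.0025
  Bell: 0.22 × 0.152 = 0.03344
  Dunn: 0.22 × 0.066 = 0.01452
  Eyre: 0.2 × 0.217 = 0.0434
  Cato: 0.11 × 0.197 = 0.02167
Total = 0.11553.
The ratio is 0.01452 / 0.03344 (the normalizer cancels) = 0.434.

0.434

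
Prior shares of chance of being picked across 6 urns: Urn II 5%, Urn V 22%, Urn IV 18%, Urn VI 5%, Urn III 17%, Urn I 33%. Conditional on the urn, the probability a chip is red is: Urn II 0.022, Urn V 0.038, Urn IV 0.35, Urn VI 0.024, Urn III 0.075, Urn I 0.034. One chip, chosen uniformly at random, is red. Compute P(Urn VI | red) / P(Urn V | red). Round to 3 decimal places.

0.144

Unnormalized posteriors (prior × likelihood):
  Urn II: 0.05 × 0.022 = 0.0011
  Urn V: 0.22 × 0.038 = 0.00836
  Urn IV: 0.18 × 0.35 = 0.063
  Urn VI: 0.05 × 0.024 = 0.0012
  Urn III: 0.17 × 0.075 = 0.01275
  Urn I: 0.33 × 0.034 = 0.01122
Sum = 0.09763.
The ratio is 0.0012 / 0.00836 (the normalizer cancels) = 0.144.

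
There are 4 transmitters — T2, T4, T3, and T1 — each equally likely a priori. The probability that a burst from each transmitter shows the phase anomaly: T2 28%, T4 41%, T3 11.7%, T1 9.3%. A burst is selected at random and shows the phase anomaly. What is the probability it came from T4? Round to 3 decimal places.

0.456

With a uniform prior (1/4 each), posterior ∝ likelihood:
  T2: 0.28
  T4: 0.41
  T3: 0.117
  T1: 0.093
Sum = 0.9.
P(T4 | evidence) = 0.41 / 0.9 ≈ 0.456.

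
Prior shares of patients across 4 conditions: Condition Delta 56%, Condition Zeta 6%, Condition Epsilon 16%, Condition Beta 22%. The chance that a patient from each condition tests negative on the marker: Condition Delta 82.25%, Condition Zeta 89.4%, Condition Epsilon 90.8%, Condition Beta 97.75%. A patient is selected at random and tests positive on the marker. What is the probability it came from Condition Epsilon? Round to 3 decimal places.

Taking complements, P(marker-positive | each) = Condition Delta 0.1775, Condition Zeta 0.106, Condition Epsilon 0.092, Condition Beta 0.0225.
Prior × likelihood for each hypothesis:
  Condition Delta: 0.56 × 0.1775 = 0.0994
  Condition Zeta: 0.06 × 0.106 = 0.00636
  Condition Epsilon: 0.16 × 0.092 = 0.01472
  Condition Beta: 0.22 × 0.0225 = 0.00495
Total = 0.12543.
P(Condition Epsilon | evidence) = 0.01472 / 0.12543 ≈ 0.117.

0.117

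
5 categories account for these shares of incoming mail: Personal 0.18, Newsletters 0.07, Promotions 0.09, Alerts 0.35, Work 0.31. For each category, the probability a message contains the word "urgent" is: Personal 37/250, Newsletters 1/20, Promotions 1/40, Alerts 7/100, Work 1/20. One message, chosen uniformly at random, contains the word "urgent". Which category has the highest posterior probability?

Compute prior × likelihood for every hypothesis:
  Personal: 0.18 × 0.148 = 0.02664
  Newsletters: 0.07 × 0.05 = 0.0035
  Promotions: 0.09 × 0.025 = 0.00225
  Alerts: 0.35 × 0.07 = 0.0245
  Work: 0.31 × 0.05 = 0.0155
Total = 0.07239.
Largest term belongs to Personal, so Personal is most probable.

Personal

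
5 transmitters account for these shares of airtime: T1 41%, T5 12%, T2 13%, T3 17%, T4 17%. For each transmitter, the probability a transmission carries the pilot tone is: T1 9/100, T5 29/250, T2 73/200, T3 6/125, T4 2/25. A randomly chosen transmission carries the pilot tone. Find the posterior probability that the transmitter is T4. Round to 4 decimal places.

Unnormalized posteriors (prior × likelihood):
  T1: 0.41 × 0.09 = 0.0369
  T5: 0.12 × 0.116 = 0.01392
  T2: 0.13 × 0.365 = 0.04745
  T3: 0.17 × 0.048 = 0.00816
  T4: 0.17 × 0.08 = 0.0136
Normalizing constant = 0.12003.
P(T4 | evidence) = 0.0136 / 0.12003 ≈ 0.1133.

0.1133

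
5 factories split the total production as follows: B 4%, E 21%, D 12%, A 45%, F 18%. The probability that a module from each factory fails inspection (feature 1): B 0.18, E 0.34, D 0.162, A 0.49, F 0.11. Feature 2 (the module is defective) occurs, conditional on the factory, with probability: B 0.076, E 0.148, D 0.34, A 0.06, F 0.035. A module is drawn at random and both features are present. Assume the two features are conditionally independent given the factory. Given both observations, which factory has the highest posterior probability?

By Bayes' rule, posterior ∝ prior × likelihood:
  B: 0.04 × 0.18 × 0.076 = 0.0005472
  E: 0.21 × 0.34 × 0.148 = 0.0105672
  D: 0.12 × 0.162 × 0.34 = 0.0066096
  A: 0.45 × 0.49 × 0.06 = 0.01323
  F: 0.18 × 0.11 × 0.035 = 0.000693
Sum = 0.031647.
Largest term belongs to A, so A is most probable.

A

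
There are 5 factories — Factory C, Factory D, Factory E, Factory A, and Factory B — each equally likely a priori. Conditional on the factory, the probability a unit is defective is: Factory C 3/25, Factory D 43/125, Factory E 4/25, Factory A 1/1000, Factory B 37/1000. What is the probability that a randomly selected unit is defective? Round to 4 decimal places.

With a uniform prior (1/5 each), posterior ∝ likelihood:
  Factory C: 0.12
  Factory D: 0.344
  Factory E: 0.16
  Factory A: 0.001
  Factory B: 0.037
P(defective) = (1/5) × (0.12 + 0.344 + 0.16 + 0.001 + 0.037) = 0.662/5 ≈ 0.1324.

0.1324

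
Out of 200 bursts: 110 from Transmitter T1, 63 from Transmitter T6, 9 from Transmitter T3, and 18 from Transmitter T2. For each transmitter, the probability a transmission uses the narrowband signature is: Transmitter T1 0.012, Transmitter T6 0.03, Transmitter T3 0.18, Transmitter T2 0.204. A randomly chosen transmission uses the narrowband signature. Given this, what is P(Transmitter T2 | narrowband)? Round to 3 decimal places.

0.432

By Bayes' rule, posterior ∝ prior × likelihood:
  Transmitter T1: 0.55 × 0.012 = 0.0066
  Transmitter T6: 0.315 × 0.03 = 0.00945
  Transmitter T3: 0.045 × 0.18 = 0.0081
  Transmitter T2: 0.09 × 0.204 = 0.01836
Normalizing constant = 0.04251.
P(Transmitter T2 | evidence) = 0.01836 / 0.04251 ≈ 0.432.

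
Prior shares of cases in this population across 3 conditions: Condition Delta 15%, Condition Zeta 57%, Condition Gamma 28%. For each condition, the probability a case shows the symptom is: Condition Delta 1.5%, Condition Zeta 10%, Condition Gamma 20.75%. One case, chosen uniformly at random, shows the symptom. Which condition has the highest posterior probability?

Condition Gamma

Compute prior × likelihood for every hypothesis:
  Condition Delta: 0.15 × 0.015 = 0.00225
  Condition Zeta: 0.57 × 0.1 = 0.057
  Condition Gamma: 0.28 × 0.2075 = 0.0581
Total = 0.11735.
Largest term belongs to Condition Gamma, so Condition Gamma is most probable.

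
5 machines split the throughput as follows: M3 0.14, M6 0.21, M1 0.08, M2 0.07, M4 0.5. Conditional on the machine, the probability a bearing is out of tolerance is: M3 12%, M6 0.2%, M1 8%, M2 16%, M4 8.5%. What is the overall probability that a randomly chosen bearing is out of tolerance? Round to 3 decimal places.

0.077

Prior × likelihood for each hypothesis:
  M3: 0.14 × 0.12 = 0.0168
  M6: 0.21 × 0.002 = 0.00042
  M1: 0.08 × 0.08 = 0.0064
  M2: 0.07 × 0.16 = 0.0112
  M4: 0.5 × 0.085 = 0.0425
P(oversize) = 0.0168 + 0.00042 + 0.0064 + 0.0112 + 0.0425 = 0.07732 → 0.077.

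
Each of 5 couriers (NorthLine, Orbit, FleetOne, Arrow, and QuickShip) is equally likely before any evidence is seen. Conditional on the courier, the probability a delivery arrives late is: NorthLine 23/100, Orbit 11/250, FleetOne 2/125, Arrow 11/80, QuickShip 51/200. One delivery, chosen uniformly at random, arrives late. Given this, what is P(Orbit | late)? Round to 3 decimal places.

With a uniform prior (1/5 each), posterior ∝ likelihood:
  NorthLine: 0.23
  Orbit: 0.044
  FleetOne: 0.016
  Arrow: 0.1375
  QuickShip: 0.255
Sum = 0.6825.
P(Orbit | evidence) = 0.044 / 0.6825 ≈ 0.064.

0.064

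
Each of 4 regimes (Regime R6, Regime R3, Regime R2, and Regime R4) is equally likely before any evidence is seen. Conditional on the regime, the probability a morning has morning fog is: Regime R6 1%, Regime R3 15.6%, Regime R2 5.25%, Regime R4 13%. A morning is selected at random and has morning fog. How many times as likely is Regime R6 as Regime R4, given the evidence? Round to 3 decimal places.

0.077

With a uniform prior (1/4 each), posterior ∝ likelihood:
  Regime R6: 0.01
  Regime R3: 0.156
  Regime R2: 0.0525
  Regime R4: 0.13
Total = 0.3485.
The ratio is 0.01 / 0.13 (the normalizer cancels) = 0.077.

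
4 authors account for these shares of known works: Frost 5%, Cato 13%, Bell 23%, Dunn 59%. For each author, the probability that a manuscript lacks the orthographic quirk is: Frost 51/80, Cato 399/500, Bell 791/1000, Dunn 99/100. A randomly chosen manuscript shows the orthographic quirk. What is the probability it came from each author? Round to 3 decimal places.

Frost 0.184, Cato 0.267, Bell 0.489, Dunn 0.060

Taking complements, P(quirk | each) = Frost 0.3625, Cato 0.202, Bell 0.209, Dunn 0.01.
Unnormalized posteriors (prior × likelihood):
  Frost: 0.05 × 0.3625 = 0.018125
  Cato: 0.13 × 0.202 = 0.02626
  Bell: 0.23 × 0.209 = 0.04807
  Dunn: 0.59 × 0.01 = 0.0059
Sum = 0.098355.
P(Frost | quirk) = 0.018125/0.098355 ≈ 0.184
P(Cato | quirk) = 0.02626/0.098355 ≈ 0.267
P(Bell | quirk) = 0.04807/0.098355 ≈ 0.489
P(Dunn | quirk) = 0.0059/0.098355 ≈ 0.060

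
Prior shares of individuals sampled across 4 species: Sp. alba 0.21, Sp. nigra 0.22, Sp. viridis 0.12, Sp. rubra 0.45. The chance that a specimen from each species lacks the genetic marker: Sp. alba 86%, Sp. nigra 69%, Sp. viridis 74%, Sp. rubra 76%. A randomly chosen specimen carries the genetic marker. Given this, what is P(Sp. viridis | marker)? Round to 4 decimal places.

0.1318

Taking complements, P(marker | each) = Sp. alba 0.14, Sp. nigra 0.31, Sp. viridis 0.26, Sp. rubra 0.24.
Prior × likelihood for each hypothesis:
  Sp. alba: 0.21 × 0.14 = 0.0294
  Sp. nigra: 0.22 × 0.31 = 0.0682
  Sp. viridis: 0.12 × 0.26 = 0.0312
  Sp. rubra: 0.45 × 0.24 = 0.108
Sum = 0.2368.
P(Sp. viridis | evidence) = 0.0312 / 0.2368 ≈ 0.1318.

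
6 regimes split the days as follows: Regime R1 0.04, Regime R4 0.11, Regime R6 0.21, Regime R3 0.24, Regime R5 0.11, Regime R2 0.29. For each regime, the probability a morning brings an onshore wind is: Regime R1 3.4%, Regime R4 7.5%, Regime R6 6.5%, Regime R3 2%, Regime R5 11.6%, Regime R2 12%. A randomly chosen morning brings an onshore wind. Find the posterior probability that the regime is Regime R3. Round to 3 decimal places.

0.063

By Bayes' rule, posterior ∝ prior × likelihood:
  Regime R1: 0.04 × 0.034 = 0.00136
  Regime R4: 0.11 × 0.075 = 0.00825
  Regime R6: 0.21 × 0.065 = 0.01365
  Regime R3: 0.24 × 0.02 = 0.0048
  Regime R5: 0.11 × 0.116 = 0.01276
  Regime R2: 0.29 × 0.12 = 0.0348
Sum = 0.07562.
P(Regime R3 | evidence) = 0.0048 / 0.07562 ≈ 0.063.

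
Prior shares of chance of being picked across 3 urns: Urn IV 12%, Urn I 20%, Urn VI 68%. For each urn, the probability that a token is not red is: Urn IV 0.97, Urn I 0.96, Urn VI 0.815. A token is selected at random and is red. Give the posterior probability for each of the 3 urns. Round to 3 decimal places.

Taking complements, P(red | each) = Urn IV 0.03, Urn I 0.04, Urn VI 0.185.
Prior × likelihood for each hypothesis:
  Urn IV: 0.12 × 0.03 = 0.0036
  Urn I: 0.2 × 0.04 = 0.008
  Urn VI: 0.68 × 0.185 = 0.1258
Sum = 0.1374.
P(Urn IV | red) = 0.0036/0.1374 ≈ 0.026
P(Urn I | red) = 0.008/0.1374 ≈ 0.058
P(Urn VI | red) = 0.1258/0.1374 ≈ 0.916

Urn IV 0.026, Urn I 0.058, Urn VI 0.916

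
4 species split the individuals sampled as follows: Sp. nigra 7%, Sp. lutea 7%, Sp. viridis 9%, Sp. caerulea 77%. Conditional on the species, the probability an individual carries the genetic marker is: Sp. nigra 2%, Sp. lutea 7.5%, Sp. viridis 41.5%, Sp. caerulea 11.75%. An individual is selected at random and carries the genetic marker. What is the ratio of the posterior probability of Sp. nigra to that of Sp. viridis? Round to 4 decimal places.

0.0375

Unnormalized posteriors (prior × likelihood):
  Sp. nigra: 0.07 × 0.02 = 0.0014
  Sp. lutea: 0.07 × 0.075 = 0.00525
  Sp. viridis: 0.09 × 0.415 = 0.03735
  Sp. caerulea: 0.77 × 0.1175 = 0.090475
Total = 0.134475.
The ratio is 0.0014 / 0.03735 (the normalizer cancels) = 0.0375.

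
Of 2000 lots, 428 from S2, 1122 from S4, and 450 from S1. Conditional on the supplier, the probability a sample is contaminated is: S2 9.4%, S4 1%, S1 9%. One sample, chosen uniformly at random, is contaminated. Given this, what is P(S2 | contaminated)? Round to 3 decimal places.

Compute prior × likelihood for every hypothesis:
  S2: 0.214 × 0.094 = 0.020116
  S4: 0.561 × 0.01 = 0.00561
  S1: 0.225 × 0.09 = 0.02025
Normalizing constant = 0.045976.
P(S2 | evidence) = 0.020116 / 0.045976 ≈ 0.438.

0.438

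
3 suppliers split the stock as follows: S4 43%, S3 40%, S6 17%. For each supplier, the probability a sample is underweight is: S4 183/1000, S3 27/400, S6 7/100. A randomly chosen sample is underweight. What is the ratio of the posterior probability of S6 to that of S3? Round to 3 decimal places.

Prior × likelihood for each hypothesis:
  S4: 0.43 × 0.183 = 0.07869
  S3: 0.4 × 0.0675 = 0.027
  S6: 0.17 × 0.07 = 0.0119
Sum = 0.11759.
The ratio is 0.0119 / 0.027 (the normalizer cancels) = 0.441.

0.441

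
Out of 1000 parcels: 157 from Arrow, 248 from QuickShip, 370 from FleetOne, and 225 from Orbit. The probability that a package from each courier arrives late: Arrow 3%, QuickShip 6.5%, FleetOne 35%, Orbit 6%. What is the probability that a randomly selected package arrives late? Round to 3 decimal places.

0.164

Unnormalized posteriors (prior × likelihood):
  Arrow: 0.157 × 0.03 = 0.00471
  QuickShip: 0.248 × 0.065 = 0.01612
  FleetOne: 0.37 × 0.35 = 0.1295
  Orbit: 0.225 × 0.06 = 0.0135
P(late) = 0.00471 + 0.01612 + 0.1295 + 0.0135 = 0.16383 → 0.164.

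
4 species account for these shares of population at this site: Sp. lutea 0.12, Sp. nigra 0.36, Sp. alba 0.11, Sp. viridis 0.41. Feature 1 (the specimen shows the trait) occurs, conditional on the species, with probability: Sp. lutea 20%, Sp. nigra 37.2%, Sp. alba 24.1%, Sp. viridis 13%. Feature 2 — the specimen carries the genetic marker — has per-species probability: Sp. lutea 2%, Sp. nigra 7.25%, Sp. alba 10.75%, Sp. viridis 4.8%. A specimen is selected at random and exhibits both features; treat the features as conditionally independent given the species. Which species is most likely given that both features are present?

Sp. nigra

Prior × likelihood for each hypothesis:
  Sp. lutea: 0.12 × 0.2 × 0.02 = 0.00048
  Sp. nigra: 0.36 × 0.372 × 0.0725 = 0.0097092
  Sp. alba: 0.11 × 0.241 × 0.1075 = 0.002849825
  Sp. viridis: 0.41 × 0.13 × 0.048 = 0.0025584
Total = 0.015597425.
Largest term belongs to Sp. nigra, so Sp. nigra is most probable.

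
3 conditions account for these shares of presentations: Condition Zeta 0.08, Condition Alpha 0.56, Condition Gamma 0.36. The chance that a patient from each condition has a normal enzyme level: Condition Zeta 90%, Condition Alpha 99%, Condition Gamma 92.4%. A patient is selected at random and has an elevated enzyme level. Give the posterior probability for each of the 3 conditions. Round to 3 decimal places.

Taking complements, P(elevated | each) = Condition Zeta 0.1, Condition Alpha 0.01, Condition Gamma 0.076.
Compute prior × likelihood for every hypothesis:
  Condition Zeta: 0.08 × 0.1 = 0.008
  Condition Alpha: 0.56 × 0.01 = 0.0056
  Condition Gamma: 0.36 × 0.076 = 0.02736
Normalizing constant = 0.04096.
P(Condition Zeta | elevated) = 0.008/0.04096 ≈ 0.195
P(Condition Alpha | elevated) = 0.0056/0.04096 ≈ 0.137
P(Condition Gamma | elevated) = 0.02736/0.04096 ≈ 0.668

Condition Zeta 0.195, Condition Alpha 0.137, Condition Gamma 0.668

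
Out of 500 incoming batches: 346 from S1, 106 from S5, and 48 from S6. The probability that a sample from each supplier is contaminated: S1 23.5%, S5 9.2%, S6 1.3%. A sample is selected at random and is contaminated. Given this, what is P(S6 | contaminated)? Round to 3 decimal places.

Prior × likelihood for each hypothesis:
  S1: 0.692 × 0.235 = 0.16262
  S5: 0.212 × 0.092 = 0.019504
  S6: 0.096 × 0.013 = 0.001248
Total = 0.183372.
P(S6 | evidence) = 0.001248 / 0.183372 ≈ 0.007.

0.007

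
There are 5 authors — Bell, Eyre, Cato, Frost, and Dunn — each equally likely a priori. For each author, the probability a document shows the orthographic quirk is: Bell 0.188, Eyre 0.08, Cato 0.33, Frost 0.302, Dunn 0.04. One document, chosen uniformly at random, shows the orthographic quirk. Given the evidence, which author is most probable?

Since the prior is uniform, the posterior is proportional to the likelihood:
  Bell: 0.188
  Eyre: 0.08
  Cato: 0.33
  Frost: 0.302
  Dunn: 0.04
Normalizing constant = 0.94.
Largest term belongs to Cato, so Cato is most probable.

Cato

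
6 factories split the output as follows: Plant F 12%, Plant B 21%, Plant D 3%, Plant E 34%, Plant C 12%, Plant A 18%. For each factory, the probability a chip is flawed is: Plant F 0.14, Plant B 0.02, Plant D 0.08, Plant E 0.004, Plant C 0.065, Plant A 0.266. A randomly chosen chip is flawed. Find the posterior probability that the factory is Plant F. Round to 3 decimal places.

Compute prior × likelihood for every hypothesis:
  Plant F: 0.12 × 0.14 = 0.0168
  Plant B: 0.21 × 0.02 = 0.0042
  Plant D: 0.03 × 0.08 = 0.0024
  Plant E: 0.34 × 0.004 = 0.00136
  Plant C: 0.12 × 0.065 = 0.0078
  Plant A: 0.18 × 0.266 = 0.04788
Normalizing constant = 0.08044.
P(Plant F | evidence) = 0.0168 / 0.08044 ≈ 0.209.

0.209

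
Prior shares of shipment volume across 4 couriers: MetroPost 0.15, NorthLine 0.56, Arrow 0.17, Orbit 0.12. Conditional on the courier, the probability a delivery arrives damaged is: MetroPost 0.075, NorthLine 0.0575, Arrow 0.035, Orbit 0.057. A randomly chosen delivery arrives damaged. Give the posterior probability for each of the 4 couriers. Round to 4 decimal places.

MetroPost 0.2000, NorthLine 0.5725, Arrow 0.1058, Orbit 0.1216

Compute prior × likelihood for every hypothesis:
  MetroPost: 0.15 × 0.075 = 0.01125
  NorthLine: 0.56 × 0.0575 = 0.0322
  Arrow: 0.17 × 0.035 = 0.00595
  Orbit: 0.12 × 0.057 = 0.00684
Normalizing constant = 0.05624.
P(MetroPost | damaged) = 0.01125/0.05624 ≈ 0.2000
P(NorthLine | damaged) = 0.0322/0.05624 ≈ 0.5725
P(Arrow | damaged) = 0.00595/0.05624 ≈ 0.1058
P(Orbit | damaged) = 0.00684/0.05624 ≈ 0.1216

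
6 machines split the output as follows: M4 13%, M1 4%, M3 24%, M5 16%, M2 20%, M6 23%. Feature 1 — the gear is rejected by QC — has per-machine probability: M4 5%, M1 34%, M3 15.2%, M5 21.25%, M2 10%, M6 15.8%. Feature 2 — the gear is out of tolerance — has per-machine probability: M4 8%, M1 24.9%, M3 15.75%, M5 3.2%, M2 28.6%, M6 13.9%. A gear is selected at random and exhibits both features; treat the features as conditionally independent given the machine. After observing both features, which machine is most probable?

Unnormalized posteriors (prior × likelihood):
  M4: 0.13 × 0.05 × 0.08 = 0.00052
  M1: 0.04 × 0.34 × 0.249 = 0.0033864
  M3: 0.24 × 0.152 × 0.1575 = 0.0057456
  M5: 0.16 × 0.2125 × 0.032 = 0.001088
  M2: 0.2 × 0.1 × 0.286 = 0.00572
  M6: 0.23 × 0.158 × 0.139 = 0.00505126
Sum = 0.02151126.
Largest term belongs to M3, so M3 is most probable.

M3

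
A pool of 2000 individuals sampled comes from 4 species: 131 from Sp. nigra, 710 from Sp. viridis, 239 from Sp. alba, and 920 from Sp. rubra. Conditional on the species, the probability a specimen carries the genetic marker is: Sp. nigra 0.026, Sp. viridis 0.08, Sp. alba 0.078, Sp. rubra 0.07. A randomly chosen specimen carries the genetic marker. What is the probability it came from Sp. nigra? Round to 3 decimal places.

0.024

Prior × likelihood for each hypothesis:
  Sp. nigra: 0.0655 × 0.026 = 0.001703
  Sp. viridis: 0.355 × 0.08 = 0.0284
  Sp. alba: 0.1195 × 0.078 = 0.009321
  Sp. rubra: 0.46 × 0.07 = 0.0322
Sum = 0.071624.
P(Sp. nigra | evidence) = 0.001703 / 0.071624 ≈ 0.024.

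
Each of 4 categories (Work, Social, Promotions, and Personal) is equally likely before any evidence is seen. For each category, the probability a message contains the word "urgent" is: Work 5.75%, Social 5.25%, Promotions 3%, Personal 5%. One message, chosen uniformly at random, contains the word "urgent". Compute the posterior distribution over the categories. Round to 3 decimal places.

Since the prior is uniform, the posterior is proportional to the likelihood:
  Work: 0.0575
  Social: 0.0525
  Promotions: 0.03
  Personal: 0.05
Total = 0.19.
P(Work | urgent-flag) = 0.0575/0.19 ≈ 0.303
P(Social | urgent-flag) = 0.0525/0.19 ≈ 0.276
P(Promotions | urgent-flag) = 0.03/0.19 ≈ 0.158
P(Personal | urgent-flag) = 0.05/0.19 ≈ 0.263
(Check: 0.303+0.276+0.158+0.263 = 1.000.)

Work 0.303, Social 0.276, Promotions 0.158, Personal 0.263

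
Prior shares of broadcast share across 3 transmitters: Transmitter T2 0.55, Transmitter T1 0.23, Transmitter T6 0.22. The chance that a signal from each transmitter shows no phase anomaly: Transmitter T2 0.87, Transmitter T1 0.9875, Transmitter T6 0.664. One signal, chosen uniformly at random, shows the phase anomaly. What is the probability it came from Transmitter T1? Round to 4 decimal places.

0.0194

Taking complements, P(anomaly | each) = Transmitter T2 0.13, Transmitter T1 0.0125, Transmitter T6 0.336.
Compute prior × likelihood for every hypothesis:
  Transmitter T2: 0.55 × 0.13 = 0.0715
  Transmitter T1: 0.23 × 0.0125 = 0.002875
  Transmitter T6: 0.22 × 0.336 = 0.07392
Sum = 0.148295.
P(Transmitter T1 | evidence) = 0.002875 / 0.148295 ≈ 0.0194.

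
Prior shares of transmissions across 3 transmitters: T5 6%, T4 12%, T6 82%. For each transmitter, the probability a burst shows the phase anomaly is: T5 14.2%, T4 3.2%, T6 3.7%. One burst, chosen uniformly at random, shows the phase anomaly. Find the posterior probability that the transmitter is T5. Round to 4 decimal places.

Unnormalized posteriors (prior × likelihood):
  T5: 0.06 × 0.142 = 0.00852
  T4: 0.12 × 0.032 = 0.00384
  T6: 0.82 × 0.037 = 0.03034
Total = 0.0427.
P(T5 | evidence) = 0.00852 / 0.0427 ≈ 0.1995.

0.1995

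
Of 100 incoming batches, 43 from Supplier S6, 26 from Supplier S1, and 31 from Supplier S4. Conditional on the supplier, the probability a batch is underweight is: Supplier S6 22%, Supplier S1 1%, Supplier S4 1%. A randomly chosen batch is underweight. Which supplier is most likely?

Supplier S6

Prior × likelihood for each hypothesis:
  Supplier S6: 0.43 × 0.22 = 0.0946
  Supplier S1: 0.26 × 0.01 = 0.0026
  Supplier S4: 0.31 × 0.01 = 0.0031
Total = 0.1003.
Largest term belongs to Supplier S6, so Supplier S6 is most probable.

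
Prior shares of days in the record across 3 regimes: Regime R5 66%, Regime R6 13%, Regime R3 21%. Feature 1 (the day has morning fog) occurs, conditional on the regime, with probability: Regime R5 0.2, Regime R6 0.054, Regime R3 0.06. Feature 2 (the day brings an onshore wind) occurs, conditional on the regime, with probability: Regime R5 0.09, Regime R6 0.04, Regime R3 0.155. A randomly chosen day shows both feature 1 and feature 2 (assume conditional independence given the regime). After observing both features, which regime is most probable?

By Bayes' rule, posterior ∝ prior × likelihood:
  Regime R5: 0.66 × 0.2 × 0.09 = 0.01188
  Regime R6: 0.13 × 0.054 × 0.04 = 0.0002808
  Regime R3: 0.21 × 0.06 × 0.155 = 0.001953
Total = 0.0141138.
Largest term belongs to Regime R5, so Regime R5 is most probable.

Regime R5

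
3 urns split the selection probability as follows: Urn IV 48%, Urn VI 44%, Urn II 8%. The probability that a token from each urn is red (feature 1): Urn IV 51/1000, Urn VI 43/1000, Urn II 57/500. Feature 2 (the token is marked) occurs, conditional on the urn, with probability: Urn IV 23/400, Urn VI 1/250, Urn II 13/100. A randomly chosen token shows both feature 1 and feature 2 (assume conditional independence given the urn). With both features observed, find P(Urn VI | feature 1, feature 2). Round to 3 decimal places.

Compute prior × likelihood for every hypothesis:
  Urn IV: 0.48 × 0.051 × 0.0575 = 0.0014076
  Urn VI: 0.44 × 0.043 × 0.004 = 0.00007568
  Urn II: 0.08 × 0.114 × 0.13 = 0.0011856
Normalizing constant = 0.00266888.
P(Urn VI | evidence) = 0.00007568 / 0.00266888 ≈ 0.028.

0.028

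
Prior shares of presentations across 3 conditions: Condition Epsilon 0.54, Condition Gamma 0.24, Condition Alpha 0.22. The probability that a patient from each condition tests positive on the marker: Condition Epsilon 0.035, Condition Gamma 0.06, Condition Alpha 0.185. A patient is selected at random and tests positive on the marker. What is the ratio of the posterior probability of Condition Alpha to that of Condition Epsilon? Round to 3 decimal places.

Compute prior × likelihood for every hypothesis:
  Condition Epsilon: 0.54 × 0.035 = 0.0189
  Condition Gamma: 0.24 × 0.06 = 0.0144
  Condition Alpha: 0.22 × 0.185 = 0.0407
Normalizing constant = 0.074.
The ratio is 0.0407 / 0.0189 (the normalizer cancels) = 2.153.

2.153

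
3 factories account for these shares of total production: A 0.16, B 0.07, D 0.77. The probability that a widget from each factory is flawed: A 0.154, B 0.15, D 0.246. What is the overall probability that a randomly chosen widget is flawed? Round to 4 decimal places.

Unnormalized posteriors (prior × likelihood):
  A: 0.16 × 0.154 = 0.02464
  B: 0.07 × 0.15 = 0.0105
  D: 0.77 × 0.246 = 0.18942
P(flawed) = 0.02464 + 0.0105 + 0.18942 = 0.22456 → 0.2246.

0.2246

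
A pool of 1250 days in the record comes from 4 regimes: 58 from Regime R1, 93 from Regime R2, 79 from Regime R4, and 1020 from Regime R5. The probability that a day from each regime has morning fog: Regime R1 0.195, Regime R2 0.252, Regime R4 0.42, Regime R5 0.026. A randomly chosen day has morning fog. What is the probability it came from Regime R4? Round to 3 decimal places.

0.351

Compute prior × likelihood for every hypothesis:
  Regime R1: 0.0464 × 0.195 = 0.009048
  Regime R2: 0.0744 × 0.252 = 0.0187488
  Regime R4: 0.0632 × 0.42 = 0.026544
  Regime R5: 0.816 × 0.026 = 0.021216
Total = 0.0755568.
P(Regime R4 | evidence) = 0.026544 / 0.0755568 ≈ 0.351.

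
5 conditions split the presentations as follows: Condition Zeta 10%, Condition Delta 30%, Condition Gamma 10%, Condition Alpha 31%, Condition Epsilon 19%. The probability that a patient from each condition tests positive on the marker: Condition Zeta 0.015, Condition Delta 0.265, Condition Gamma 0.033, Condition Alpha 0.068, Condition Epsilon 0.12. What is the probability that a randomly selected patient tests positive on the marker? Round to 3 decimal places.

By Bayes' rule, posterior ∝ prior × likelihood:
  Condition Zeta: 0.1 × 0.015 = 0.0015
  Condition Delta: 0.3 × 0.265 = 0.0795
  Condition Gamma: 0.1 × 0.033 = 0.0033
  Condition Alpha: 0.31 × 0.068 = 0.02108
  Condition Epsilon: 0.19 × 0.12 = 0.0228
P(marker-positive) = 0.0015 + 0.0795 + 0.0033 + 0.02108 + 0.0228 = 0.12818 → 0.128.

0.128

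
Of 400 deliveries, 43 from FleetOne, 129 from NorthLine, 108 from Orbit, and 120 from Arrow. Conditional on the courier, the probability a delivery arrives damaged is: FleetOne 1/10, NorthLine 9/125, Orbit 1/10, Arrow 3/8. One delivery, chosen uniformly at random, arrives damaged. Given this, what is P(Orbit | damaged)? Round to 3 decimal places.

Compute prior × likelihood for every hypothesis:
  FleetOne: 0.1075 × 0.1 = 0.01075
  NorthLine: 0.3225 × 0.072 = 0.02322
  Orbit: 0.27 × 0.1 = 0.027
  Arrow: 0.3 × 0.375 = 0.1125
Total = 0.17347.
P(Orbit | evidence) = 0.027 / 0.17347 ≈ 0.156.

0.156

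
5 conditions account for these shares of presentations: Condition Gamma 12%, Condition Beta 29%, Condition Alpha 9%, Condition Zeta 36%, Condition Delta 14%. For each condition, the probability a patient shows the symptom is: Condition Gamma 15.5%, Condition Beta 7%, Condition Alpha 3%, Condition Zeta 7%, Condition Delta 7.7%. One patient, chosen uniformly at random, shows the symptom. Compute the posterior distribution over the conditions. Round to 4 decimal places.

Condition Gamma 0.2398, Condition Beta 0.2617, Condition Alpha 0.0348, Condition Zeta 0.3248, Condition Delta 0.1390

Compute prior × likelihood for every hypothesis:
  Condition Gamma: 0.12 × 0.155 = 0.0186
  Condition Beta: 0.29 × 0.07 = 0.0203
  Condition Alpha: 0.09 × 0.03 = 0.0027
  Condition Zeta: 0.36 × 0.07 = 0.0252
  Condition Delta: 0.14 × 0.077 = 0.01078
Sum = 0.07758.
P(Condition Gamma | symptomatic) = 0.0186/0.07758 ≈ 0.2398
P(Condition Beta | symptomatic) = 0.0203/0.07758 ≈ 0.2617
P(Condition Alpha | symptomatic) = 0.0027/0.07758 ≈ 0.0348
P(Condition Zeta | symptomatic) = 0.0252/0.07758 ≈ 0.3248
P(Condition Delta | symptomatic) = 0.01078/0.07758 ≈ 0.1390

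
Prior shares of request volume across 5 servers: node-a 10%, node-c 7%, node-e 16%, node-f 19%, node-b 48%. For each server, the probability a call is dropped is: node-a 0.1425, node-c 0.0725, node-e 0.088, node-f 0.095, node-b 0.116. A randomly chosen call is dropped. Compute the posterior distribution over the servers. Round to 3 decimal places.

By Bayes' rule, posterior ∝ prior × likelihood:
  node-a: 0.1 × 0.1425 = 0.01425
  node-c: 0.07 × 0.0725 = 0.005075
  node-e: 0.16 × 0.088 = 0.01408
  node-f: 0.19 × 0.095 = 0.01805
  node-b: 0.48 × 0.116 = 0.05568
Normalizing constant = 0.107135.
P(node-a | dropped) = 0.01425/0.107135 ≈ 0.133
P(node-c | dropped) = 0.005075/0.107135 ≈ 0.047
P(node-e | dropped) = 0.01408/0.107135 ≈ 0.131
P(node-f | dropped) = 0.01805/0.107135 ≈ 0.168
P(node-b | dropped) = 0.05568/0.107135 ≈ 0.520

node-a 0.133, node-c 0.047, node-e 0.131, node-f 0.168, node-b 0.520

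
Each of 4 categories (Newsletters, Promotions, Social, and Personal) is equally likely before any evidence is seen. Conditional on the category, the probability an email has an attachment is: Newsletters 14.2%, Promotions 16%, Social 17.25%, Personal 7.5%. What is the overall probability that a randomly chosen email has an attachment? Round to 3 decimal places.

Since the prior is uniform, the posterior is proportional to the likelihood:
  Newsletters: 0.142
  Promotions: 0.16
  Social: 0.1725
  Personal: 0.075
P(attachment) = (1/4) × (0.142 + 0.16 + 0.1725 + 0.075) = 0.5495/4 ≈ 0.137.

0.137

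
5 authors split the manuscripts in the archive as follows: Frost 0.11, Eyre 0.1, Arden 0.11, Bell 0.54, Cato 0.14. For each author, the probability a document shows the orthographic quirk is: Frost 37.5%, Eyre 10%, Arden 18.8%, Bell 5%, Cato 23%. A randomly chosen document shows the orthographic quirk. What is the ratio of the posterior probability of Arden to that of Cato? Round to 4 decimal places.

Prior × likelihood for each hypothesis:
  Frost: 0.11 × 0.375 = 0.04125
  Eyre: 0.1 × 0.1 = 0.01
  Arden: 0.11 × 0.188 = 0.02068
  Bell: 0.54 × 0.05 = 0.027
  Cato: 0.14 × 0.23 = 0.0322
Total = 0.13113.
The ratio is 0.02068 / 0.0322 (the normalizer cancels) = 0.6422.

0.6422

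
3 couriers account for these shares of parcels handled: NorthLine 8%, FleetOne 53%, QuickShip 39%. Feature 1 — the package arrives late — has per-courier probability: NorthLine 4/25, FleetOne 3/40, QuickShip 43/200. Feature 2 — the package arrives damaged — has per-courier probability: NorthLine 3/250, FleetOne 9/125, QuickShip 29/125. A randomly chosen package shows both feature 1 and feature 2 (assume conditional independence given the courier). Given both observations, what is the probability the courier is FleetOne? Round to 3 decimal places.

0.127

By Bayes' rule, posterior ∝ prior × likelihood:
  NorthLine: 0.08 × 0.16 × 0.012 = 0.0001536
  FleetOne: 0.53 × 0.075 × 0.072 = 0.002862
  QuickShip: 0.39 × 0.215 × 0.232 = 0.0194532
Normalizing constant = 0.0224688.
P(FleetOne | evidence) = 0.002862 / 0.0224688 ≈ 0.127.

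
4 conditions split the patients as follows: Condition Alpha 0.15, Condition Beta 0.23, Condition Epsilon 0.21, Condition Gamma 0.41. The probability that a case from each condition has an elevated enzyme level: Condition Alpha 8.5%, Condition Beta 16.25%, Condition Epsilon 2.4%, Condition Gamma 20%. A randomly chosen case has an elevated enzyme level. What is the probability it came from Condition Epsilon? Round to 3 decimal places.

Prior × likelihood for each hypothesis:
  Condition Alpha: 0.15 × 0.085 = 0.01275
  Condition Beta: 0.23 × 0.1625 = 0.037375
  Condition Epsilon: 0.21 × 0.024 = 0.00504
  Condition Gamma: 0.41 × 0.2 = 0.082
Total = 0.137165.
P(Condition Epsilon | evidence) = 0.00504 / 0.137165 ≈ 0.037.

0.037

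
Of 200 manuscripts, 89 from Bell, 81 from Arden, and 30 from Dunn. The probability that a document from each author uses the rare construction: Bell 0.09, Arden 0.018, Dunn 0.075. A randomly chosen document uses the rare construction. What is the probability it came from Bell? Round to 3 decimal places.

By Bayes' rule, posterior ∝ prior × likelihood:
  Bell: 0.445 × 0.09 = 0.04005
  Arden: 0.405 × 0.018 = 0.00729
  Dunn: 0.15 × 0.075 = 0.01125
Normalizing constant = 0.05859.
P(Bell | evidence) = 0.04005 / 0.05859 ≈ 0.684.

0.684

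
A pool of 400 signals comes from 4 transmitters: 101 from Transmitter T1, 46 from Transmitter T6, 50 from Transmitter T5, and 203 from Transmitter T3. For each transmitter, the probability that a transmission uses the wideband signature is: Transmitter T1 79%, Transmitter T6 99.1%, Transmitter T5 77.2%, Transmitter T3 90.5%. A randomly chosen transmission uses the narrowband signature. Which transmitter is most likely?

Transmitter T1

Taking complements, P(narrowband | each) = Transmitter T1 0.21, Transmitter T6 0.009, Transmitter T5 0.228, Transmitter T3 0.095.
Unnormalized posteriors (prior × likelihood):
  Transmitter T1: 0.2525 × 0.21 = 0.053025
  Transmitter T6: 0.115 × 0.009 = 0.001035
  Transmitter T5: 0.125 × 0.228 = 0.0285
  Transmitter T3: 0.5075 × 0.095 = 0.0482125
Total = 0.1307725.
Largest term belongs to Transmitter T1, so Transmitter T1 is most probable.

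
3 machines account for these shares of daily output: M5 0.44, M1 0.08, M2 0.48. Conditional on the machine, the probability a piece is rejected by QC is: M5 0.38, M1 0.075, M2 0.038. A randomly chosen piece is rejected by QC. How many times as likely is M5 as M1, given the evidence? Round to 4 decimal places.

27.8667

Unnormalized posteriors (prior × likelihood):
  M5: 0.44 × 0.38 = 0.1672
  M1: 0.08 × 0.075 = 0.006
  M2: 0.48 × 0.038 = 0.01824
Total = 0.19144.
The ratio is 0.1672 / 0.006 (the normalizer cancels) = 27.8667.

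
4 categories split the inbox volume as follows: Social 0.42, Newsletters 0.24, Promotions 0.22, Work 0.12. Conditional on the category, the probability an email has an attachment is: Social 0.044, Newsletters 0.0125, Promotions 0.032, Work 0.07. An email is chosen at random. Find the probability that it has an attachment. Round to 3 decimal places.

0.037

Compute prior × likelihood for every hypothesis:
  Social: 0.42 × 0.044 = 0.01848
  Newsletters: 0.24 × 0.0125 = 0.003
  Promotions: 0.22 × 0.032 = 0.00704
  Work: 0.12 × 0.07 = 0.0084
P(attachment) = 0.01848 + 0.003 + 0.00704 + 0.0084 = 0.03692 → 0.037.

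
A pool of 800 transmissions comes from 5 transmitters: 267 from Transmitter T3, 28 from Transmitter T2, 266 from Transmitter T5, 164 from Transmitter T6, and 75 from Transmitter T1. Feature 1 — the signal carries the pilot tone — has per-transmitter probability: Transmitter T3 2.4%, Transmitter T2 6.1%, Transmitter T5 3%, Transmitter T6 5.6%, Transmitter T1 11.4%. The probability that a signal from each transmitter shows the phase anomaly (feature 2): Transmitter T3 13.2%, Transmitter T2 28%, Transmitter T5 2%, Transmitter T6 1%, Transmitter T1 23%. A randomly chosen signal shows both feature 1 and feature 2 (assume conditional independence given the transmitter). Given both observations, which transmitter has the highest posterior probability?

Compute prior × likelihood for every hypothesis:
  Transmitter T3: 0.33375 × 0.024 × 0.132 = 0.00105732
  Transmitter T2: 0.035 × 0.061 × 0.28 = 0.0005978
  Transmitter T5: 0.3325 × 0.03 × 0.02 = 0.0001995
  Transmitter T6: 0.205 × 0.056 × 0.01 = 0.0001148
  Transmitter T1: 0.09375 × 0.114 × 0.23 = 0.002458125
Total = 0.004427545.
Largest term belongs to Transmitter T1, so Transmitter T1 is most probable.

Transmitter T1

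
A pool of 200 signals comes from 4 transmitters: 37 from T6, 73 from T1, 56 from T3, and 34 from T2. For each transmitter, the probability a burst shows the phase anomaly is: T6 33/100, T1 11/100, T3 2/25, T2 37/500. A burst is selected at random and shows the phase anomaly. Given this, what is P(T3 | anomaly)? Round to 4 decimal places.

0.1645

Prior × likelihood for each hypothesis:
  T6: 0.185 × 0.33 = 0.06105
  T1: 0.365 × 0.11 = 0.04015
  T3: 0.28 × 0.08 = 0.0224
  T2: 0.17 × 0.074 = 0.01258
Normalizing constant = 0.13618.
P(T3 | evidence) = 0.0224 / 0.13618 ≈ 0.1645.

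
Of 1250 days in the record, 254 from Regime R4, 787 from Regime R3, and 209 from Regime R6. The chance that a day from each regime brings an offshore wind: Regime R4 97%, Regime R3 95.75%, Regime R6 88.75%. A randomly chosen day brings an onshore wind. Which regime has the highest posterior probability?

Taking complements, P(onshore | each) = Regime R4 0.03, Regime R3 0.0425, Regime R6 0.1125.
Unnormalized posteriors (prior × likelihood):
  Regime R4: 0.2032 × 0.03 = 0.006096
  Regime R3: 0.6296 × 0.0425 = 0.026758
  Regime R6: 0.1672 × 0.1125 = 0.01881
Sum = 0.051664.
Largest term belongs to Regime R3, so Regime R3 is most probable.

Regime R3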